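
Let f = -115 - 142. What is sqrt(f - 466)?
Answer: I*sqrt(723) ≈ 26.889*I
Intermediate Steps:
f = -257
sqrt(f - 466) = sqrt(-257 - 466) = sqrt(-723) = I*sqrt(723)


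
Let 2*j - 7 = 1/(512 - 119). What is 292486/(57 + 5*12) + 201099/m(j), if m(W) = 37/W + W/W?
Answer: 37030829870/1862289 ≈ 19885.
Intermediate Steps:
j = 1376/393 (j = 7/2 + 1/(2*(512 - 119)) = 7/2 + (½)/393 = 7/2 + (½)*(1/393) = 7/2 + 1/786 = 1376/393 ≈ 3.5013)
m(W) = 1 + 37/W (m(W) = 37/W + 1 = 1 + 37/W)
292486/(57 + 5*12) + 201099/m(j) = 292486/(57 + 5*12) + 201099/(((37 + 1376/393)/(1376/393))) = 292486/(57 + 60) + 201099/(((393/1376)*(15917/393))) = 292486/117 + 201099/(15917/1376) = 292486*(1/117) + 201099*(1376/15917) = 292486/117 + 276712224/15917 = 37030829870/1862289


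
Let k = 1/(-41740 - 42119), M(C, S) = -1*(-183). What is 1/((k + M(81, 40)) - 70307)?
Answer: -83859/5880528517 ≈ -1.4260e-5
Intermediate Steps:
M(C, S) = 183
k = -1/83859 (k = 1/(-83859) = -1/83859 ≈ -1.1925e-5)
1/((k + M(81, 40)) - 70307) = 1/((-1/83859 + 183) - 70307) = 1/(15346196/83859 - 70307) = 1/(-5880528517/83859) = -83859/5880528517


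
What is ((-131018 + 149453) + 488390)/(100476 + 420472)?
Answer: 506825/520948 ≈ 0.97289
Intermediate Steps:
((-131018 + 149453) + 488390)/(100476 + 420472) = (18435 + 488390)/520948 = 506825*(1/520948) = 506825/520948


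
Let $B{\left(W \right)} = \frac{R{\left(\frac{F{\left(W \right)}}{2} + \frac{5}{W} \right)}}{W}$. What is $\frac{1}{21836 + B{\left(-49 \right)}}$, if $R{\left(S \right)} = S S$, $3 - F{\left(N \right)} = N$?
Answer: $\frac{117649}{2567373203} \approx 4.5825 \cdot 10^{-5}$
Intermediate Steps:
$F{\left(N \right)} = 3 - N$
$R{\left(S \right)} = S^{2}$
$B{\left(W \right)} = \frac{\left(\frac{3}{2} + \frac{5}{W} - \frac{W}{2}\right)^{2}}{W}$ ($B{\left(W \right)} = \frac{\left(\frac{3 - W}{2} + \frac{5}{W}\right)^{2}}{W} = \frac{\left(\left(3 - W\right) \frac{1}{2} + \frac{5}{W}\right)^{2}}{W} = \frac{\left(\left(\frac{3}{2} - \frac{W}{2}\right) + \frac{5}{W}\right)^{2}}{W} = \frac{\left(\frac{3}{2} + \frac{5}{W} - \frac{W}{2}\right)^{2}}{W}$)
$\frac{1}{21836 + B{\left(-49 \right)}} = \frac{1}{21836 + \frac{\left(-10 - 49 \left(-3 - 49\right)\right)^{2}}{4 \left(-117649\right)}} = \frac{1}{21836 + \frac{1}{4} \left(- \frac{1}{117649}\right) \left(-10 - -2548\right)^{2}} = \frac{1}{21836 + \frac{1}{4} \left(- \frac{1}{117649}\right) \left(-10 + 2548\right)^{2}} = \frac{1}{21836 + \frac{1}{4} \left(- \frac{1}{117649}\right) 2538^{2}} = \frac{1}{21836 + \frac{1}{4} \left(- \frac{1}{117649}\right) 6441444} = \frac{1}{21836 - \frac{1610361}{117649}} = \frac{1}{\frac{2567373203}{117649}} = \frac{117649}{2567373203}$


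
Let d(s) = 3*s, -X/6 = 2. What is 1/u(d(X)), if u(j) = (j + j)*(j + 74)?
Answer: -1/2736 ≈ -0.00036550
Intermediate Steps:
X = -12 (X = -6*2 = -12)
u(j) = 2*j*(74 + j) (u(j) = (2*j)*(74 + j) = 2*j*(74 + j))
1/u(d(X)) = 1/(2*(3*(-12))*(74 + 3*(-12))) = 1/(2*(-36)*(74 - 36)) = 1/(2*(-36)*38) = 1/(-2736) = -1/2736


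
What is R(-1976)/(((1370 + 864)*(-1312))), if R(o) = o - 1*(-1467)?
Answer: 509/2931008 ≈ 0.00017366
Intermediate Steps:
R(o) = 1467 + o (R(o) = o + 1467 = 1467 + o)
R(-1976)/(((1370 + 864)*(-1312))) = (1467 - 1976)/(((1370 + 864)*(-1312))) = -509/(2234*(-1312)) = -509/(-2931008) = -509*(-1/2931008) = 509/2931008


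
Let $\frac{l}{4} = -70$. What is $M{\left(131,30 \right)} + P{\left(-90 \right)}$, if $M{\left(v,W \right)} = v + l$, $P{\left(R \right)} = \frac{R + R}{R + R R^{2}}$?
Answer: $- \frac{1207047}{8101} \approx -149.0$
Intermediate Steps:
$P{\left(R \right)} = \frac{2 R}{R + R^{3}}$
$l = -280$ ($l = 4 \left(-70\right) = -280$)
$M{\left(v,W \right)} = -280 + v$ ($M{\left(v,W \right)} = v - 280 = -280 + v$)
$M{\left(131,30 \right)} + P{\left(-90 \right)} = \left(-280 + 131\right) + \frac{2}{1 + \left(-90\right)^{2}} = -149 + \frac{2}{1 + 8100} = -149 + \frac{2}{8101} = - \frac{1207047}{8101}$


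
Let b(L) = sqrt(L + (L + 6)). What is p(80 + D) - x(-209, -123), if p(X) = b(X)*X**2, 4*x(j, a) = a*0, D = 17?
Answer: 94090*sqrt(2) ≈ 1.3306e+5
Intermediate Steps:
b(L) = sqrt(6 + 2*L) (b(L) = sqrt(L + (6 + L)) = sqrt(6 + 2*L))
x(j, a) = 0 (x(j, a) = (a*0)/4 = (1/4)*0 = 0)
p(X) = X**2*sqrt(6 + 2*X) (p(X) = sqrt(6 + 2*X)*X**2 = X**2*sqrt(6 + 2*X))
p(80 + D) - x(-209, -123) = (80 + 17)**2*sqrt(6 + 2*(80 + 17)) - 1*0 = 97**2*sqrt(6 + 2*97) + 0 = 9409*sqrt(6 + 194) + 0 = 9409*sqrt(200) + 0 = 9409*(10*sqrt(2)) + 0 = 94090*sqrt(2) + 0 = 94090*sqrt(2)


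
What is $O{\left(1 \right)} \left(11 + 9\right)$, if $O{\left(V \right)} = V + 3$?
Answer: $80$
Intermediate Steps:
$O{\left(V \right)} = 3 + V$
$O{\left(1 \right)} \left(11 + 9\right) = \left(3 + 1\right) \left(11 + 9\right) = 4 \cdot 20 = 80$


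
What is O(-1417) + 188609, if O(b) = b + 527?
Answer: 187719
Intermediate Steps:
O(b) = 527 + b
O(-1417) + 188609 = (527 - 1417) + 188609 = -890 + 188609 = 187719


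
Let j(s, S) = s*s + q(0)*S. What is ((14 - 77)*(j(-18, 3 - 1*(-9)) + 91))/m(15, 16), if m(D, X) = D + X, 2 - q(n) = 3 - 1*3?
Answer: -27657/31 ≈ -892.16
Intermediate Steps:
q(n) = 2 (q(n) = 2 - (3 - 1*3) = 2 - (3 - 3) = 2 - 1*0 = 2 + 0 = 2)
j(s, S) = s² + 2*S (j(s, S) = s*s + 2*S = s² + 2*S)
((14 - 77)*(j(-18, 3 - 1*(-9)) + 91))/m(15, 16) = ((14 - 77)*(((-18)² + 2*(3 - 1*(-9))) + 91))/(15 + 16) = -63*((324 + 2*(3 + 9)) + 91)/31 = -63*((324 + 2*12) + 91)*(1/31) = -63*((324 + 24) + 91)*(1/31) = -63*(348 + 91)*(1/31) = -63*439*(1/31) = -27657*1/31 = -27657/31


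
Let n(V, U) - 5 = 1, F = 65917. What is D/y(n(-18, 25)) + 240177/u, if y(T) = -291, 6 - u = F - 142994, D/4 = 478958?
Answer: -147608186549/22431153 ≈ -6580.5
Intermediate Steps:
D = 1915832 (D = 4*478958 = 1915832)
n(V, U) = 6 (n(V, U) = 5 + 1 = 6)
u = 77083 (u = 6 - (65917 - 142994) = 6 - 1*(-77077) = 6 + 77077 = 77083)
D/y(n(-18, 25)) + 240177/u = 1915832/(-291) + 240177/77083 = 1915832*(-1/291) + 240177*(1/77083) = -1915832/291 + 240177/77083 = -147608186549/22431153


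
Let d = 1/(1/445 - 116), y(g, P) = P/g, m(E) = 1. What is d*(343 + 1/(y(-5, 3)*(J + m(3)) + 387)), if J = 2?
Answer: -293977235/99418194 ≈ -2.9570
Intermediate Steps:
d = -445/51619 (d = 1/(1/445 - 116) = 1/(-51619/445) = -445/51619 ≈ -0.0086209)
d*(343 + 1/(y(-5, 3)*(J + m(3)) + 387)) = -445*(343 + 1/((3/(-5))*(2 + 1) + 387))/51619 = -445*(343 + 1/((3*(-⅕))*3 + 387))/51619 = -445*(343 + 1/(-⅗*3 + 387))/51619 = -445*(343 + 1/(-9/5 + 387))/51619 = -445*(343 + 1/(1926/5))/51619 = -445*(343 + 5/1926)/51619 = -445/51619*660623/1926 = -293977235/99418194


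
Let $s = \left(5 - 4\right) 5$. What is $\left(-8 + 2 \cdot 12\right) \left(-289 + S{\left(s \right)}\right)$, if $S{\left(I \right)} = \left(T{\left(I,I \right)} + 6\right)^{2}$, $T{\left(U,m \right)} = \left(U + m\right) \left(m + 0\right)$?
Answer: $45552$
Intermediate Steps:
$T{\left(U,m \right)} = m \left(U + m\right)$ ($T{\left(U,m \right)} = \left(U + m\right) m = m \left(U + m\right)$)
$s = 5$ ($s = \left(5 - 4\right) 5 = 1 \cdot 5 = 5$)
$S{\left(I \right)} = \left(6 + 2 I^{2}\right)^{2}$ ($S{\left(I \right)} = \left(I \left(I + I\right) + 6\right)^{2} = \left(I 2 I + 6\right)^{2} = \left(2 I^{2} + 6\right)^{2} = \left(6 + 2 I^{2}\right)^{2}$)
$\left(-8 + 2 \cdot 12\right) \left(-289 + S{\left(s \right)}\right) = \left(-8 + 2 \cdot 12\right) \left(-289 + 4 \left(3 + 5^{2}\right)^{2}\right) = \left(-8 + 24\right) \left(-289 + 4 \left(3 + 25\right)^{2}\right) = 16 \left(-289 + 4 \cdot 28^{2}\right) = 16 \left(-289 + 4 \cdot 784\right) = 16 \left(-289 + 3136\right) = 16 \cdot 2847 = 45552$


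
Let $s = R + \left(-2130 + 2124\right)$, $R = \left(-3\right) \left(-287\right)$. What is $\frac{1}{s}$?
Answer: $\frac{1}{855} \approx 0.0011696$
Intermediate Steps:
$R = 861$
$s = 855$ ($s = 861 + \left(-2130 + 2124\right) = 861 - 6 = 855$)
$\frac{1}{s} = \frac{1}{855}$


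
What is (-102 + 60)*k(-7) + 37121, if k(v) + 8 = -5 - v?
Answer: 37373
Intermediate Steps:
k(v) = -13 - v (k(v) = -8 + (-5 - v) = -13 - v)
(-102 + 60)*k(-7) + 37121 = (-102 + 60)*(-13 - 1*(-7)) + 37121 = -42*(-13 + 7) + 37121 = -42*(-6) + 37121 = 252 + 37121 = 37373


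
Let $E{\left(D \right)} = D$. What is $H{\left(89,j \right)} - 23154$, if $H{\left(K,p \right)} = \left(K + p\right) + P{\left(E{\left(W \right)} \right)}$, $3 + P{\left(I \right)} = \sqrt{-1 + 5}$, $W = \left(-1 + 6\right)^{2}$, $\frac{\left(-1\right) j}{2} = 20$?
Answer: $-23106$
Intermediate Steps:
$j = -40$ ($j = \left(-2\right) 20 = -40$)
$W = 25$ ($W = 5^{2} = 25$)
$P{\left(I \right)} = -1$ ($P{\left(I \right)} = -3 + \sqrt{-1 + 5} = -3 + \sqrt{4} = -3 + 2 = -1$)
$H{\left(K,p \right)} = -1 + K + p$ ($H{\left(K,p \right)} = \left(K + p\right) - 1 = -1 + K + p$)
$H{\left(89,j \right)} - 23154 = \left(-1 + 89 - 40\right) - 23154 = 48 - 23154 = -23106$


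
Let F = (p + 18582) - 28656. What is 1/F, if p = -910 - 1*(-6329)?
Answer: -1/4655 ≈ -0.00021482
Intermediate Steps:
p = 5419 (p = -910 + 6329 = 5419)
F = -4655 (F = (5419 + 18582) - 28656 = 24001 - 28656 = -4655)
1/F = 1/(-4655) = -1/4655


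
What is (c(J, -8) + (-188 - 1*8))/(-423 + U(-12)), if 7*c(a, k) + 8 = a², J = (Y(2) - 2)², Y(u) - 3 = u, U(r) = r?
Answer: 433/1015 ≈ 0.42660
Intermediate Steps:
Y(u) = 3 + u
J = 9 (J = ((3 + 2) - 2)² = (5 - 2)² = 3² = 9)
c(a, k) = -8/7 + a²/7
(c(J, -8) + (-188 - 1*8))/(-423 + U(-12)) = ((-8/7 + (⅐)*9²) + (-188 - 1*8))/(-423 - 12) = ((-8/7 + (⅐)*81) + (-188 - 8))/(-435) = ((-8/7 + 81/7) - 196)*(-1/435) = (73/7 - 196)*(-1/435) = -1299/7*(-1/435) = 433/1015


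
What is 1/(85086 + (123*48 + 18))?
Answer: 1/91008 ≈ 1.0988e-5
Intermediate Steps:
1/(85086 + (123*48 + 18)) = 1/(85086 + (5904 + 18)) = 1/(85086 + 5922) = 1/91008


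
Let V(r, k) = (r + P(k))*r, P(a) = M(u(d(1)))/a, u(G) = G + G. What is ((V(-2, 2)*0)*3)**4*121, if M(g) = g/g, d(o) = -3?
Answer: 0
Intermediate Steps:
u(G) = 2*G
M(g) = 1
P(a) = 1/a
V(r, k) = r*(r + 1/k) (V(r, k) = (r + 1/k)*r = r*(r + 1/k))
((V(-2, 2)*0)*3)**4*121 = ((((-2)**2 - 2/2)*0)*3)**4*121 = (((4 - 2*1/2)*0)*3)**4*121 = (((4 - 1)*0)*3)**4*121 = ((3*0)*3)**4*121 = (0*3)**4*121 = 0**4*121 = 0*121 = 0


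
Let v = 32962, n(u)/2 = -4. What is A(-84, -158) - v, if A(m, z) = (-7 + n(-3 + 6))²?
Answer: -32737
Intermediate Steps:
n(u) = -8 (n(u) = 2*(-4) = -8)
A(m, z) = 225 (A(m, z) = (-7 - 8)² = (-15)² = 225)
A(-84, -158) - v = 225 - 1*32962 = 225 - 32962 = -32737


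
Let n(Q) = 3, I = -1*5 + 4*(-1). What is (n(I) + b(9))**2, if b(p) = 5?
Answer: 64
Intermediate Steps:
I = -9 (I = -5 - 4 = -9)
(n(I) + b(9))**2 = (3 + 5)**2 = 8**2 = 64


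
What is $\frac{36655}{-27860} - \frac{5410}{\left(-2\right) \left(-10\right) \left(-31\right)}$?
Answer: $\frac{1279965}{172732} \approx 7.4101$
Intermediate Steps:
$\frac{36655}{-27860} - \frac{5410}{\left(-2\right) \left(-10\right) \left(-31\right)} = 36655 \left(- \frac{1}{27860}\right) - \frac{5410}{20 \left(-31\right)} = - \frac{7331}{5572} - \frac{5410}{-620} = - \frac{7331}{5572} - - \frac{541}{62} = - \frac{7331}{5572} + \frac{541}{62} = \frac{1279965}{172732}$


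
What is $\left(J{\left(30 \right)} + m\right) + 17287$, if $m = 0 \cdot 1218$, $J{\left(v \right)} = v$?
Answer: $17317$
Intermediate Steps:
$m = 0$
$\left(J{\left(30 \right)} + m\right) + 17287 = \left(30 + 0\right) + 17287 = 30 + 17287 = 17317$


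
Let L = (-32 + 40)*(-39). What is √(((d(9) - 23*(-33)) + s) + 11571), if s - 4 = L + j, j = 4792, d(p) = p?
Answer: √16823 ≈ 129.70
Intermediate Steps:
L = -312 (L = 8*(-39) = -312)
s = 4484 (s = 4 + (-312 + 4792) = 4 + 4480 = 4484)
√(((d(9) - 23*(-33)) + s) + 11571) = √(((9 - 23*(-33)) + 4484) + 11571) = √(((9 + 759) + 4484) + 11571) = √((768 + 4484) + 11571) = √(5252 + 11571) = √16823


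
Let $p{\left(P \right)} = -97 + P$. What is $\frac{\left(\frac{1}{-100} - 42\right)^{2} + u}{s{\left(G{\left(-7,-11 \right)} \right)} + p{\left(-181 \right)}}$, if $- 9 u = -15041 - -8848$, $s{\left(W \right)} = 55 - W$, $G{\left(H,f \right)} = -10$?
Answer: $- \frac{220765609}{19170000} \approx -11.516$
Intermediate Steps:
$u = \frac{6193}{9}$ ($u = - \frac{-15041 - -8848}{9} = - \frac{-15041 + 8848}{9} = \left(- \frac{1}{9}\right) \left(-6193\right) = \frac{6193}{9} \approx 688.11$)
$\frac{\left(\frac{1}{-100} - 42\right)^{2} + u}{s{\left(G{\left(-7,-11 \right)} \right)} + p{\left(-181 \right)}} = \frac{\left(\frac{1}{-100} - 42\right)^{2} + \frac{6193}{9}}{\left(55 - -10\right) - 278} = \frac{\left(- \frac{1}{100} - 42\right)^{2} + \frac{6193}{9}}{\left(55 + 10\right) - 278} = \frac{\left(- \frac{4201}{100}\right)^{2} + \frac{6193}{9}}{65 - 278} = \frac{\frac{17648401}{10000} + \frac{6193}{9}}{-213} = \frac{220765609}{90000} \left(- \frac{1}{213}\right) = - \frac{220765609}{19170000}$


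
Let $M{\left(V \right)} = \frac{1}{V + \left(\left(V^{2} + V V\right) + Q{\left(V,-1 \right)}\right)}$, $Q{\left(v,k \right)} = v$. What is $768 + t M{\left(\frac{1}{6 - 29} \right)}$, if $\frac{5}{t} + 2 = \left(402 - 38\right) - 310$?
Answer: $\frac{1754539}{2288} \approx 766.84$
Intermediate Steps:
$t = \frac{5}{52}$ ($t = \frac{5}{-2 + \left(\left(402 - 38\right) - 310\right)} = \frac{5}{-2 + \left(364 - 310\right)} = \frac{5}{-2 + 54} = \frac{5}{52} \approx 0.096154$)
$M{\left(V \right)} = \frac{1}{2 V + 2 V^{2}}$ ($M{\left(V \right)} = \frac{1}{V + \left(\left(V^{2} + V V\right) + V\right)} = \frac{1}{V + \left(\left(V^{2} + V^{2}\right) + V\right)} = \frac{1}{V + \left(2 V^{2} + V\right)} = \frac{1}{V + \left(V + 2 V^{2}\right)} = \frac{1}{2 V + 2 V^{2}}$)
$768 + t M{\left(\frac{1}{6 - 29} \right)} = 768 + \frac{5 \frac{1}{2 \frac{1}{6 - 29} \left(1 + \frac{1}{6 - 29}\right)}}{52} = 768 + \frac{5 \frac{1}{2 \frac{1}{-23} \left(1 + \frac{1}{-23}\right)}}{52} = 768 + \frac{5 \frac{1}{2 \left(- \frac{1}{23}\right) \left(1 - \frac{1}{23}\right)}}{52} = 768 + \frac{5 \cdot \frac{1}{2} \left(-23\right) \frac{1}{\frac{22}{23}}}{52} = 768 + \frac{5 \cdot \frac{1}{2} \left(-23\right) \frac{23}{22}}{52} = 768 + \frac{5}{52} \left(- \frac{529}{44}\right) = 768 - \frac{2645}{2288} = \frac{1754539}{2288}$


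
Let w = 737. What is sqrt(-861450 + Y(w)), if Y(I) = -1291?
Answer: I*sqrt(862741) ≈ 928.84*I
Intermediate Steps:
sqrt(-861450 + Y(w)) = sqrt(-861450 - 1291) = sqrt(-862741) = I*sqrt(862741)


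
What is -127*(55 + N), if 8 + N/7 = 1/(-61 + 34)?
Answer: 4318/27 ≈ 159.93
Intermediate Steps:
N = -1519/27 (N = -56 + 7/(-61 + 34) = -56 + 7/(-27) = -56 + 7*(-1/27) = -56 - 7/27 = -1519/27 ≈ -56.259)
-127*(55 + N) = -127*(55 - 1519/27) = -127*(-34/27) = 4318/27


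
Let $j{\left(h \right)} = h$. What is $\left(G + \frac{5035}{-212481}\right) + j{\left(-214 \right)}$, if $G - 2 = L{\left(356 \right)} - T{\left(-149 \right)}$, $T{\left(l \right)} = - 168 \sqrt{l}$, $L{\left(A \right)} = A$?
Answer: $\frac{30592229}{212481} + 168 i \sqrt{149} \approx 143.98 + 2050.7 i$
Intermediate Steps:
$G = 358 + 168 i \sqrt{149}$ ($G = 2 + \left(356 - - 168 \sqrt{-149}\right) = 2 + \left(356 - - 168 i \sqrt{149}\right) = 2 + \left(356 + 168 i \sqrt{149}\right) = 358 + 168 i \sqrt{149} \approx 358.0 + 2050.7 i$)
$\left(G + \frac{5035}{-212481}\right) + j{\left(-214 \right)} = \left(\left(358 + 168 i \sqrt{149}\right) + \frac{5035}{-212481}\right) - 214 = \left(\left(358 + 168 i \sqrt{149}\right) + 5035 \left(- \frac{1}{212481}\right)\right) - 214 = \left(\left(358 + 168 i \sqrt{149}\right) - \frac{5035}{212481}\right) - 214 = \left(\frac{76063163}{212481} + 168 i \sqrt{149}\right) - 214 = \frac{30592229}{212481} + 168 i \sqrt{149}$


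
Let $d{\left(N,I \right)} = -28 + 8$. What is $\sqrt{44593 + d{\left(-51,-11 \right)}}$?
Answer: $29 \sqrt{53} \approx 211.12$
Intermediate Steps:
$d{\left(N,I \right)} = -20$
$\sqrt{44593 + d{\left(-51,-11 \right)}} = \sqrt{44593 - 20} = \sqrt{44573} = 29 \sqrt{53}$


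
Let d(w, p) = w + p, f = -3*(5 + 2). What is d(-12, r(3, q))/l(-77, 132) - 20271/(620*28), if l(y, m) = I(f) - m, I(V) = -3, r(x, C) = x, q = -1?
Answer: -57341/52080 ≈ -1.1010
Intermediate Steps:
f = -21 (f = -3*7 = -21)
d(w, p) = p + w
l(y, m) = -3 - m
d(-12, r(3, q))/l(-77, 132) - 20271/(620*28) = (3 - 12)/(-3 - 1*132) - 20271/(620*28) = -9/(-3 - 132) - 20271/17360 = -9/(-135) - 20271*1/17360 = -9*(-1/135) - 20271/17360 = 1/15 - 20271/17360 = -57341/52080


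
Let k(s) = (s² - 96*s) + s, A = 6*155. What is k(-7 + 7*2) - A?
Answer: -1546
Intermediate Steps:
A = 930
k(s) = s² - 95*s
k(-7 + 7*2) - A = (-7 + 7*2)*(-95 + (-7 + 7*2)) - 1*930 = (-7 + 14)*(-95 + (-7 + 14)) - 930 = 7*(-95 + 7) - 930 = 7*(-88) - 930 = -616 - 930 = -1546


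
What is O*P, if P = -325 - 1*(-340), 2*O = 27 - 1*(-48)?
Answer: 1125/2 ≈ 562.50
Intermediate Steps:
O = 75/2 (O = (27 - 1*(-48))/2 = (27 + 48)/2 = (½)*75 = 75/2 ≈ 37.500)
P = 15 (P = -325 + 340 = 15)
O*P = (75/2)*15 = 1125/2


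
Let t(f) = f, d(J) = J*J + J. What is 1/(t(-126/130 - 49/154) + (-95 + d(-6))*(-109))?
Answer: 1430/10129709 ≈ 0.00014117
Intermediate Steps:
d(J) = J + J**2 (d(J) = J**2 + J = J + J**2)
1/(t(-126/130 - 49/154) + (-95 + d(-6))*(-109)) = 1/((-126/130 - 49/154) + (-95 - 6*(1 - 6))*(-109)) = 1/((-126*1/130 - 49*1/154) + (-95 - 6*(-5))*(-109)) = 1/((-63/65 - 7/22) + (-95 + 30)*(-109)) = 1/(-1841/1430 - 65*(-109)) = 1/(-1841/1430 + 7085) = 1/(10129709/1430) = 1430/10129709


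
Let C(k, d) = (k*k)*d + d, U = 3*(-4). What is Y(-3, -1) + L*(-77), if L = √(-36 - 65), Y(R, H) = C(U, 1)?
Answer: 145 - 77*I*√101 ≈ 145.0 - 773.84*I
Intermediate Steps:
U = -12
C(k, d) = d + d*k² (C(k, d) = k²*d + d = d*k² + d = d + d*k²)
Y(R, H) = 145 (Y(R, H) = 1*(1 + (-12)²) = 1*(1 + 144) = 1*145 = 145)
L = I*√101 (L = √(-101) = I*√101 ≈ 10.05*I)
Y(-3, -1) + L*(-77) = 145 + (I*√101)*(-77) = 145 - 77*I*√101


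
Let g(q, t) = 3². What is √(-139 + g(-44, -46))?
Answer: I*√130 ≈ 11.402*I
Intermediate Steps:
g(q, t) = 9
√(-139 + g(-44, -46)) = √(-139 + 9) = √(-130) = I*√130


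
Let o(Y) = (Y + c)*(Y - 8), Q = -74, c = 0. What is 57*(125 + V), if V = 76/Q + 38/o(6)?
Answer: 509561/74 ≈ 6886.0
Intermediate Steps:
o(Y) = Y*(-8 + Y) (o(Y) = (Y + 0)*(Y - 8) = Y*(-8 + Y))
V = -931/222 (V = 76/(-74) + 38/((6*(-8 + 6))) = 76*(-1/74) + 38/((6*(-2))) = -38/37 + 38/(-12) = -38/37 + 38*(-1/12) = -38/37 - 19/6 = -931/222 ≈ -4.1937)
57*(125 + V) = 57*(125 - 931/222) = 57*(26819/222) = 509561/74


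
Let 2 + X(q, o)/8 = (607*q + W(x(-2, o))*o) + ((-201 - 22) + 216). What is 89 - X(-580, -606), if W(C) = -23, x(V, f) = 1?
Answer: 2705137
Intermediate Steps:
X(q, o) = -72 - 184*o + 4856*q (X(q, o) = -16 + 8*((607*q - 23*o) + ((-201 - 22) + 216)) = -16 + 8*((-23*o + 607*q) + (-223 + 216)) = -16 + 8*((-23*o + 607*q) - 7) = -16 + 8*(-7 - 23*o + 607*q) = -16 + (-56 - 184*o + 4856*q) = -72 - 184*o + 4856*q)
89 - X(-580, -606) = 89 - (-72 - 184*(-606) + 4856*(-580)) = 89 - (-72 + 111504 - 2816480) = 89 - 1*(-2705048) = 89 + 2705048 = 2705137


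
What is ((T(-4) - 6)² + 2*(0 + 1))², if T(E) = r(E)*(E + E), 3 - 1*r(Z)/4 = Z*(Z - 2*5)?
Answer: 8157318634404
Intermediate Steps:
r(Z) = 12 - 4*Z*(-10 + Z) (r(Z) = 12 - 4*Z*(Z - 2*5) = 12 - 4*Z*(Z - 10) = 12 - 4*Z*(-10 + Z))
T(E) = 2*E*(12 - 4*E² + 40*E) (T(E) = (12 - 4*E² + 40*E)*(E + E) = (12 - 4*E² + 40*E)*(2*E) = 2*E*(12 - 4*E² + 40*E))
((T(-4) - 6)² + 2*(0 + 1))² = ((8*(-4)*(3 - 1*(-4)² + 10*(-4)) - 6)² + 2*(0 + 1))² = ((8*(-4)*(3 - 1*16 - 40) - 6)² + 2*1)² = ((8*(-4)*(3 - 16 - 40) - 6)² + 2)² = ((8*(-4)*(-53) - 6)² + 2)² = ((1696 - 6)² + 2)² = (1690² + 2)² = (2856100 + 2)² = 2856102² = 8157318634404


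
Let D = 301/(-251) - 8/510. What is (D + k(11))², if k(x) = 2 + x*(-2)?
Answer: 1843781063881/4096640025 ≈ 450.07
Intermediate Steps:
k(x) = 2 - 2*x
D = -77759/64005 (D = 301*(-1/251) - 8*1/510 = -301/251 - 4/255 = -77759/64005 ≈ -1.2149)
(D + k(11))² = (-77759/64005 + (2 - 2*11))² = (-77759/64005 + (2 - 22))² = (-77759/64005 - 20)² = (-1357859/64005)² = 1843781063881/4096640025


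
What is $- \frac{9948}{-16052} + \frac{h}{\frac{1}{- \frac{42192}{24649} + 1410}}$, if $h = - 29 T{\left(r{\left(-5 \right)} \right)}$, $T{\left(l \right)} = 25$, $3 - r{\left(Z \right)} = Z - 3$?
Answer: $- \frac{100994511961587}{98916437} \approx -1.021 \cdot 10^{6}$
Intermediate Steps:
$r{\left(Z \right)} = 6 - Z$ ($r{\left(Z \right)} = 3 - \left(Z - 3\right) = 3 - \left(-3 + Z\right) = 6 - Z$)
$h = -725$ ($h = \left(-29\right) 25 = -725$)
$- \frac{9948}{-16052} + \frac{h}{\frac{1}{- \frac{42192}{24649} + 1410}} = - \frac{9948}{-16052} - \frac{725}{\frac{1}{- \frac{42192}{24649} + 1410}} = \left(-9948\right) \left(- \frac{1}{16052}\right) - \frac{725}{\frac{1}{\left(-42192\right) \frac{1}{24649} + 1410}} = \frac{2487}{4013} - \frac{725}{\frac{1}{- \frac{42192}{24649} + 1410}} = \frac{2487}{4013} - \frac{725}{\frac{1}{\frac{34712898}{24649}}} = \frac{2487}{4013} - \frac{725}{\frac{24649}{34712898}} = \frac{2487}{4013} - \frac{25166851050}{24649} = - \frac{100994511961587}{98916437}$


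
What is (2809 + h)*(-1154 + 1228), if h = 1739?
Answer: 336552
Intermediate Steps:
(2809 + h)*(-1154 + 1228) = (2809 + 1739)*(-1154 + 1228) = 4548*74 = 336552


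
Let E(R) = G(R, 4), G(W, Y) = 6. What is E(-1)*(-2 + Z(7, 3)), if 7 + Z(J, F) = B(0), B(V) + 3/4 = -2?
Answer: -141/2 ≈ -70.500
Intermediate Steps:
B(V) = -11/4 (B(V) = -¾ - 2 = -11/4)
E(R) = 6
Z(J, F) = -39/4 (Z(J, F) = -7 - 11/4 = -39/4)
E(-1)*(-2 + Z(7, 3)) = 6*(-2 - 39/4) = 6*(-47/4) = -141/2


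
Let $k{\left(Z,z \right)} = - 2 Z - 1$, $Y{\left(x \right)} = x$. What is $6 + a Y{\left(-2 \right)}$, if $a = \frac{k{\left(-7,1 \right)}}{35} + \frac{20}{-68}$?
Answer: $\frac{3478}{595} \approx 5.8454$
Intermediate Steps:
$k{\left(Z,z \right)} = -1 - 2 Z$
$a = \frac{46}{595}$ ($a = \frac{-1 - -14}{35} + \frac{20}{-68} = \left(-1 + 14\right) \frac{1}{35} + 20 \left(- \frac{1}{68}\right) = 13 \cdot \frac{1}{35} - \frac{5}{17} = \frac{13}{35} - \frac{5}{17} = \frac{46}{595} \approx 0.077311$)
$6 + a Y{\left(-2 \right)} = 6 + \frac{46}{595} \left(-2\right) = 6 - \frac{92}{595} = \frac{3478}{595}$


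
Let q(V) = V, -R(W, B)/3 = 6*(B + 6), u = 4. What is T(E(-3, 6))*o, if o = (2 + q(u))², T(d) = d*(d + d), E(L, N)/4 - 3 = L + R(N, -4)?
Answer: 1492992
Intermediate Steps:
R(W, B) = -108 - 18*B (R(W, B) = -18*(B + 6) = -18*(6 + B) = -3*(36 + 6*B) = -108 - 18*B)
E(L, N) = -132 + 4*L (E(L, N) = 12 + 4*(L + (-108 - 18*(-4))) = 12 + 4*(L + (-108 + 72)) = 12 + 4*(L - 36) = 12 + 4*(-36 + L) = 12 + (-144 + 4*L) = -132 + 4*L)
T(d) = 2*d² (T(d) = d*(2*d) = 2*d²)
o = 36 (o = (2 + 4)² = 6² = 36)
T(E(-3, 6))*o = (2*(-132 + 4*(-3))²)*36 = (2*(-132 - 12)²)*36 = (2*(-144)²)*36 = (2*20736)*36 = 41472*36 = 1492992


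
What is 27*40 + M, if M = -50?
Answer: 1030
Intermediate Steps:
27*40 + M = 27*40 - 50 = 1080 - 50 = 1030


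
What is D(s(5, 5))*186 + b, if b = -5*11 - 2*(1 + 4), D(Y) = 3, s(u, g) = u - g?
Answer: 493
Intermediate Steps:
b = -65 (b = -55 - 2*5 = -55 - 10 = -65)
D(s(5, 5))*186 + b = 3*186 - 65 = 558 - 65 = 493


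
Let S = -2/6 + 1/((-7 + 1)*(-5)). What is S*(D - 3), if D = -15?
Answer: 27/5 ≈ 5.4000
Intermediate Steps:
S = -3/10 (S = -2*⅙ - ⅕/(-6) = -⅓ - ⅙*(-⅕) = -⅓ + 1/30 = -3/10 ≈ -0.30000)
S*(D - 3) = -3*(-15 - 3)/10 = -3/10*(-18) = 27/5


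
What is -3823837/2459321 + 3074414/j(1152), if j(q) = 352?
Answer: 3779812461135/432840496 ≈ 8732.6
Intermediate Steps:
-3823837/2459321 + 3074414/j(1152) = -3823837/2459321 + 3074414/352 = -3823837*1/2459321 + 3074414*(1/352) = -3823837/2459321 + 1537207/176 = 3779812461135/432840496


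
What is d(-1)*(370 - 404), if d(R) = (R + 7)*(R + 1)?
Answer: 0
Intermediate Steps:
d(R) = (1 + R)*(7 + R) (d(R) = (7 + R)*(1 + R) = (1 + R)*(7 + R))
d(-1)*(370 - 404) = (7 + (-1)² + 8*(-1))*(370 - 404) = (7 + 1 - 8)*(-34) = 0*(-34) = 0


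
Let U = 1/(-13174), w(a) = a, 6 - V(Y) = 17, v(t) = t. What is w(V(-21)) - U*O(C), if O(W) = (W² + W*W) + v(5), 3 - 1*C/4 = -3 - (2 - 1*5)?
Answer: -144621/13174 ≈ -10.978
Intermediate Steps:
V(Y) = -11 (V(Y) = 6 - 1*17 = 6 - 17 = -11)
C = 12 (C = 12 - 4*(-3 - (2 - 1*5)) = 12 - 4*(-3 - (2 - 5)) = 12 - 4*(-3 - 1*(-3)) = 12 - 4*(-3 + 3) = 12 - 4*0 = 12 + 0 = 12)
O(W) = 5 + 2*W² (O(W) = (W² + W*W) + 5 = (W² + W²) + 5 = 2*W² + 5 = 5 + 2*W²)
U = -1/13174 ≈ -7.5907e-5
w(V(-21)) - U*O(C) = -11 - (-1)*(5 + 2*12²)/13174 = -11 - (-1)*(5 + 2*144)/13174 = -11 - (-1)*(5 + 288)/13174 = -11 - (-1)*293/13174 = -11 - 1*(-293/13174) = -11 + 293/13174 = -144621/13174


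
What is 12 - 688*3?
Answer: -2052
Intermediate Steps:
12 - 688*3 = 12 - 43*48 = 12 - 2064 = -2052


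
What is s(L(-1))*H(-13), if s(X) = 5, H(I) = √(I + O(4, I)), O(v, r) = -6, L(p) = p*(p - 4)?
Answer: 5*I*√19 ≈ 21.794*I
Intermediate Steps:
L(p) = p*(-4 + p)
H(I) = √(-6 + I) (H(I) = √(I - 6) = √(-6 + I))
s(L(-1))*H(-13) = 5*√(-6 - 13) = 5*√(-19) = 5*(I*√19) = 5*I*√19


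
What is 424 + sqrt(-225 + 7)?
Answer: 424 + I*sqrt(218) ≈ 424.0 + 14.765*I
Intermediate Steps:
424 + sqrt(-225 + 7) = 424 + sqrt(-218) = 424 + I*sqrt(218)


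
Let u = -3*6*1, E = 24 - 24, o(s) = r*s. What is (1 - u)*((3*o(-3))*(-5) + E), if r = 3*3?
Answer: 7695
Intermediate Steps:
r = 9
o(s) = 9*s
E = 0
u = -18 (u = -18*1 = -18)
(1 - u)*((3*o(-3))*(-5) + E) = (1 - 1*(-18))*((3*(9*(-3)))*(-5) + 0) = (1 + 18)*((3*(-27))*(-5) + 0) = 19*(-81*(-5) + 0) = 19*(405 + 0) = 19*405 = 7695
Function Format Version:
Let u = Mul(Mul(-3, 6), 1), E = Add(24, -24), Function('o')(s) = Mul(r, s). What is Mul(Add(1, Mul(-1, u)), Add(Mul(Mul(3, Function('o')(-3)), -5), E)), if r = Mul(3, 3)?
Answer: 7695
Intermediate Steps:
r = 9
Function('o')(s) = Mul(9, s)
E = 0
u = -18 (u = Mul(-18, 1) = -18)
Mul(Add(1, Mul(-1, u)), Add(Mul(Mul(3, Function('o')(-3)), -5), E)) = Mul(Add(1, Mul(-1, -18)), Add(Mul(Mul(3, Mul(9, -3)), -5), 0)) = Mul(Add(1, 18), Add(Mul(Mul(3, -27), -5), 0)) = Mul(19, Add(Mul(-81, -5), 0)) = Mul(19, Add(405, 0)) = Mul(19, 405) = 7695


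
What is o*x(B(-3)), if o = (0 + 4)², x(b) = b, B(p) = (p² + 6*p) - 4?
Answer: -208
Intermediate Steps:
B(p) = -4 + p² + 6*p
o = 16 (o = 4² = 16)
o*x(B(-3)) = 16*(-4 + (-3)² + 6*(-3)) = 16*(-4 + 9 - 18) = 16*(-13) = -208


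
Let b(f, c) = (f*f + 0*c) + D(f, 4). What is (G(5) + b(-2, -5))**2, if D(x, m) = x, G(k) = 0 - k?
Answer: 9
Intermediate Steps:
G(k) = -k
b(f, c) = f + f**2 (b(f, c) = (f*f + 0*c) + f = (f**2 + 0) + f = f**2 + f = f + f**2)
(G(5) + b(-2, -5))**2 = (-1*5 - 2*(1 - 2))**2 = (-5 - 2*(-1))**2 = (-5 + 2)**2 = (-3)**2 = 9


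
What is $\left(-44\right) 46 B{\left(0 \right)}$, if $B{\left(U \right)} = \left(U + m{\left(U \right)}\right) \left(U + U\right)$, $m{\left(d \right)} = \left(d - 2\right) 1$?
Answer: $0$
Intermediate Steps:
$m{\left(d \right)} = -2 + d$ ($m{\left(d \right)} = \left(-2 + d\right) 1 = -2 + d$)
$B{\left(U \right)} = 2 U \left(-2 + 2 U\right)$ ($B{\left(U \right)} = \left(U + \left(-2 + U\right)\right) \left(U + U\right) = \left(-2 + 2 U\right) 2 U = 2 U \left(-2 + 2 U\right)$)
$\left(-44\right) 46 B{\left(0 \right)} = \left(-44\right) 46 \cdot 4 \cdot 0 \left(-1 + 0\right) = - 2024 \cdot 4 \cdot 0 \left(-1\right) = \left(-2024\right) 0 = 0$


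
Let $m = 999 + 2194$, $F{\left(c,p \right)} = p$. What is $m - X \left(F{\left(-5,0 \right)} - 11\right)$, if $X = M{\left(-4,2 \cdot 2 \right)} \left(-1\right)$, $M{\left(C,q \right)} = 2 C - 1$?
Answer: $3292$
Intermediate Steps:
$M{\left(C,q \right)} = -1 + 2 C$
$X = 9$ ($X = \left(-1 + 2 \left(-4\right)\right) \left(-1\right) = \left(-1 - 8\right) \left(-1\right) = \left(-9\right) \left(-1\right) = 9$)
$m = 3193$
$m - X \left(F{\left(-5,0 \right)} - 11\right) = 3193 - 9 \left(0 - 11\right) = 3193 - 9 \left(-11\right) = 3193 - -99 = 3193 + 99 = 3292$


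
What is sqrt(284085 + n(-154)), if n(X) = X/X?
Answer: sqrt(284086) ≈ 533.00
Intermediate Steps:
n(X) = 1
sqrt(284085 + n(-154)) = sqrt(284085 + 1) = sqrt(284086)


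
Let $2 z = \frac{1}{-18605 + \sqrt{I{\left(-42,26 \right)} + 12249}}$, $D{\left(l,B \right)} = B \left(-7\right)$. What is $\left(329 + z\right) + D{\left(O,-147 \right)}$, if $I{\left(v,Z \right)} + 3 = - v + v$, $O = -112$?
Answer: $\frac{940099325159}{692267558} - \frac{\sqrt{12246}}{692267558} \approx 1358.0$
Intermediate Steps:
$I{\left(v,Z \right)} = -3$ ($I{\left(v,Z \right)} = -3 + \left(- v + v\right) = -3 + 0 = -3$)
$D{\left(l,B \right)} = - 7 B$
$z = \frac{1}{2 \left(-18605 + \sqrt{12246}\right)}$ ($z = \frac{1}{2 \left(-18605 + \sqrt{-3 + 12249}\right)} = \frac{1}{2 \left(-18605 + \sqrt{12246}\right)} \approx -2.7035 \cdot 10^{-5}$)
$\left(329 + z\right) + D{\left(O,-147 \right)} = \left(329 - \left(\frac{18605}{692267558} + \frac{\sqrt{12246}}{692267558}\right)\right) - -1029 = \left(\frac{227756007977}{692267558} - \frac{\sqrt{12246}}{692267558}\right) + 1029 = \frac{940099325159}{692267558} - \frac{\sqrt{12246}}{692267558}$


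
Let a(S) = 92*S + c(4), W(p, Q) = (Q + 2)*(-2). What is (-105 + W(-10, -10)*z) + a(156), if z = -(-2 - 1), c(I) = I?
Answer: 14299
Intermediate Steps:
W(p, Q) = -4 - 2*Q (W(p, Q) = (2 + Q)*(-2) = -4 - 2*Q)
z = 3 (z = -1*(-3) = 3)
a(S) = 4 + 92*S (a(S) = 92*S + 4 = 4 + 92*S)
(-105 + W(-10, -10)*z) + a(156) = (-105 + (-4 - 2*(-10))*3) + (4 + 92*156) = (-105 + (-4 + 20)*3) + (4 + 14352) = (-105 + 16*3) + 14356 = (-105 + 48) + 14356 = -57 + 14356 = 14299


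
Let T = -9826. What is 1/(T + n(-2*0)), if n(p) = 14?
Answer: -1/9812 ≈ -0.00010192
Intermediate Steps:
1/(T + n(-2*0)) = 1/(-9826 + 14) = 1/(-9812) = -1/9812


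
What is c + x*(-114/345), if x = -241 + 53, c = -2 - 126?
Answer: -7576/115 ≈ -65.878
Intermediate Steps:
c = -128
x = -188
c + x*(-114/345) = -128 - (-21432)/345 = -128 - 188*(-38/115) = -128 + 7144/115 = -7576/115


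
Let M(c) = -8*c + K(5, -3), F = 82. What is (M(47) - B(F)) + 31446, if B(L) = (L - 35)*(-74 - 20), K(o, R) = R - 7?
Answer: 35478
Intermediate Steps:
K(o, R) = -7 + R
B(L) = 3290 - 94*L (B(L) = (-35 + L)*(-94) = 3290 - 94*L)
M(c) = -10 - 8*c (M(c) = -8*c + (-7 - 3) = -8*c - 10 = -10 - 8*c)
(M(47) - B(F)) + 31446 = ((-10 - 8*47) - (3290 - 94*82)) + 31446 = ((-10 - 376) - (3290 - 7708)) + 31446 = (-386 - 1*(-4418)) + 31446 = (-386 + 4418) + 31446 = 4032 + 31446 = 35478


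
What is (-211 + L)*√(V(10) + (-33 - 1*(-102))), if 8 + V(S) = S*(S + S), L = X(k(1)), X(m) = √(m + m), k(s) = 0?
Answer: -633*√29 ≈ -3408.8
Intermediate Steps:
X(m) = √2*√m (X(m) = √(2*m) = √2*√m)
L = 0 (L = √2*√0 = √2*0 = 0)
V(S) = -8 + 2*S² (V(S) = -8 + S*(S + S) = -8 + S*(2*S) = -8 + 2*S²)
(-211 + L)*√(V(10) + (-33 - 1*(-102))) = (-211 + 0)*√((-8 + 2*10²) + (-33 - 1*(-102))) = -211*√((-8 + 2*100) + (-33 + 102)) = -211*√((-8 + 200) + 69) = -211*√(192 + 69) = -633*√29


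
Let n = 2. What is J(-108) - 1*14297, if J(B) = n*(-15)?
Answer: -14327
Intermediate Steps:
J(B) = -30 (J(B) = 2*(-15) = -30)
J(-108) - 1*14297 = -30 - 1*14297 = -30 - 14297 = -14327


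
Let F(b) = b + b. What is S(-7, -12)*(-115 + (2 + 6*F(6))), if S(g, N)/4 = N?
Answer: 1968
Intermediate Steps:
F(b) = 2*b
S(g, N) = 4*N
S(-7, -12)*(-115 + (2 + 6*F(6))) = (4*(-12))*(-115 + (2 + 6*(2*6))) = -48*(-115 + (2 + 6*12)) = -48*(-115 + (2 + 72)) = -48*(-115 + 74) = -48*(-41) = 1968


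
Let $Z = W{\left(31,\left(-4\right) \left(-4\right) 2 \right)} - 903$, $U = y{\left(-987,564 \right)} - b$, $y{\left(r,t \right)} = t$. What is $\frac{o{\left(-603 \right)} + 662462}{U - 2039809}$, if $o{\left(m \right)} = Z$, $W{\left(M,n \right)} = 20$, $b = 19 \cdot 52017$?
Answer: $- \frac{661579}{3027568} \approx -0.21852$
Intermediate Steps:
$b = 988323$
$U = -987759$ ($U = 564 - 988323 = -987759$)
$Z = -883$ ($Z = 20 - 903 = -883$)
$o{\left(m \right)} = -883$
$\frac{o{\left(-603 \right)} + 662462}{U - 2039809} = \frac{-883 + 662462}{-987759 - 2039809} = \frac{661579}{-3027568} = 661579 \left(- \frac{1}{3027568}\right) = - \frac{661579}{3027568}$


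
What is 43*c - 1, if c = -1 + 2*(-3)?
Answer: -302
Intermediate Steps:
c = -7 (c = -1 - 6 = -7)
43*c - 1 = 43*(-7) - 1 = -301 - 1 = -302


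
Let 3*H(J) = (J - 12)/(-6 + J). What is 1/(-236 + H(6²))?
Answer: -15/3536 ≈ -0.0042421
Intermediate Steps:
H(J) = (-12 + J)/(3*(-6 + J)) (H(J) = ((J - 12)/(-6 + J))/3 = ((-12 + J)/(-6 + J))/3 = (-12 + J)/(3*(-6 + J)))
1/(-236 + H(6²)) = 1/(-236 + (-12 + 6²)/(3*(-6 + 6²))) = 1/(-236 + (-12 + 36)/(3*(-6 + 36))) = 1/(-236 + (⅓)*24/30) = 1/(-236 + (⅓)*(1/30)*24) = 1/(-236 + 4/15) = 1/(-3536/15) = -15/3536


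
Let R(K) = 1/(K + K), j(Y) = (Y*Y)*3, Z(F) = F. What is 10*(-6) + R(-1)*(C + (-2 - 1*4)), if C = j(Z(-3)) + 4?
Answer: -145/2 ≈ -72.500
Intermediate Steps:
j(Y) = 3*Y² (j(Y) = Y²*3 = 3*Y²)
R(K) = 1/(2*K)
C = 31 (C = 3*(-3)² + 4 = 3*9 + 4 = 27 + 4 = 31)
10*(-6) + R(-1)*(C + (-2 - 1*4)) = 10*(-6) + ((½)/(-1))*(31 + (-2 - 1*4)) = -60 + ((½)*(-1))*(31 + (-2 - 4)) = -60 - (31 - 6)/2 = -60 - ½*25 = -60 - 25/2 = -145/2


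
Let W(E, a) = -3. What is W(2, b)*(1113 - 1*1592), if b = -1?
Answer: 1437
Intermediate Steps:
W(2, b)*(1113 - 1*1592) = -3*(1113 - 1*1592) = -3*(1113 - 1592) = -3*(-479) = 1437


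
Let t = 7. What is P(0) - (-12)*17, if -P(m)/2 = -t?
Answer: 218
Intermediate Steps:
P(m) = 14 (P(m) = -(-2)*7 = -2*(-7) = 14)
P(0) - (-12)*17 = 14 - (-12)*17 = 14 - 1*(-204) = 14 + 204 = 218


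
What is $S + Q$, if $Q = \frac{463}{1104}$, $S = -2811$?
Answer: $- \frac{3102881}{1104} \approx -2810.6$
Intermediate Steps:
$Q = \frac{463}{1104}$ ($Q = 463 \cdot \frac{1}{1104} = \frac{463}{1104} \approx 0.41938$)
$S + Q = -2811 + \frac{463}{1104} = - \frac{3102881}{1104}$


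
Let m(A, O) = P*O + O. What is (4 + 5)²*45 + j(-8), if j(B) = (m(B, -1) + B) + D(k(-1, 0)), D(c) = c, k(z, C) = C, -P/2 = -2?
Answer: 3632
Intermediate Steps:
P = 4 (P = -2*(-2) = 4)
m(A, O) = 5*O (m(A, O) = 4*O + O = 5*O)
j(B) = -5 + B (j(B) = (5*(-1) + B) + 0 = (-5 + B) + 0 = -5 + B)
(4 + 5)²*45 + j(-8) = (4 + 5)²*45 + (-5 - 8) = 9²*45 - 13 = 81*45 - 13 = 3645 - 13 = 3632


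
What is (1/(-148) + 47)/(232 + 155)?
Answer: 6955/57276 ≈ 0.12143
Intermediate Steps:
(1/(-148) + 47)/(232 + 155) = (-1/148 + 47)/387 = (6955/148)*(1/387) = 6955/57276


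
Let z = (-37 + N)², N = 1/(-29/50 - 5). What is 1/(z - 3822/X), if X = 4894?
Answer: 190476927/263146314512 ≈ 0.00072384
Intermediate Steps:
N = -50/279 (N = 1/(-29*1/50 - 5) = 1/(-29/50 - 5) = 1/(-279/50) = -50/279 ≈ -0.17921)
z = 107599129/77841 (z = (-37 - 50/279)² = (-10373/279)² = 107599129/77841 ≈ 1382.3)
1/(z - 3822/X) = 1/(107599129/77841 - 3822/4894) = 1/(107599129/77841 - 3822*1/4894) = 1/(107599129/77841 - 1911/2447) = 1/(263146314512/190476927) = 190476927/263146314512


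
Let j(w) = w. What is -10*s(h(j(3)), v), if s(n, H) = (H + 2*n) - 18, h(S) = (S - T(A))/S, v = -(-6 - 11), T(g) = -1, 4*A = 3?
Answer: -50/3 ≈ -16.667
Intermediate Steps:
A = 3/4 (A = (1/4)*3 = 3/4 ≈ 0.75000)
v = 17 (v = -1*(-17) = 17)
h(S) = (1 + S)/S (h(S) = (S - 1*(-1))/S = (S + 1)/S = (1 + S)/S)
s(n, H) = -18 + H + 2*n
-10*s(h(j(3)), v) = -10*(-18 + 17 + 2*((1 + 3)/3)) = -10*(-18 + 17 + 2*((1/3)*4)) = -10*(-18 + 17 + 2*(4/3)) = -10*(-18 + 17 + 8/3) = -10*5/3 = -50/3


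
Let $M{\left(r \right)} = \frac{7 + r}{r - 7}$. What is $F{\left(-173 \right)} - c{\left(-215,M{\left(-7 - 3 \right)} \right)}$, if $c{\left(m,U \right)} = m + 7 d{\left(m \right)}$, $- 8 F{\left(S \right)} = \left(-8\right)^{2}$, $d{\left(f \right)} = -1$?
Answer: $214$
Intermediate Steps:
$M{\left(r \right)} = \frac{7 + r}{-7 + r}$
$F{\left(S \right)} = -8$ ($F{\left(S \right)} = - \frac{\left(-8\right)^{2}}{8} = \left(- \frac{1}{8}\right) 64 = -8$)
$c{\left(m,U \right)} = -7 + m$ ($c{\left(m,U \right)} = m + 7 \left(-1\right) = m - 7 = -7 + m$)
$F{\left(-173 \right)} - c{\left(-215,M{\left(-7 - 3 \right)} \right)} = -8 - \left(-7 - 215\right) = -8 - -222 = -8 + 222 = 214$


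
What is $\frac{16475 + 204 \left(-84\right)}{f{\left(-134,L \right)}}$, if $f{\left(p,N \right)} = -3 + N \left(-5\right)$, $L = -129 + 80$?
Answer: $- \frac{661}{242} \approx -2.7314$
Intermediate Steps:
$L = -49$
$f{\left(p,N \right)} = -3 - 5 N$
$\frac{16475 + 204 \left(-84\right)}{f{\left(-134,L \right)}} = \frac{16475 + 204 \left(-84\right)}{-3 - -245} = \frac{16475 - 17136}{-3 + 245} = - \frac{661}{242}$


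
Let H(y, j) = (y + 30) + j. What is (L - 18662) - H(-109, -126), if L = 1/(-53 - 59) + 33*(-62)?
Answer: -2296337/112 ≈ -20503.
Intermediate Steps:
H(y, j) = 30 + j + y (H(y, j) = (30 + y) + j = 30 + j + y)
L = -229153/112 (L = 1/(-112) - 2046 = -1/112 - 2046 = -229153/112 ≈ -2046.0)
(L - 18662) - H(-109, -126) = (-229153/112 - 18662) - (30 - 126 - 109) = -2319297/112 - 1*(-205) = -2319297/112 + 205 = -2296337/112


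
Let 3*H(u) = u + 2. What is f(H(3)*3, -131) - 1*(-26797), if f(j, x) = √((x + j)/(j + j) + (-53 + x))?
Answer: 26797 + I*√4915/5 ≈ 26797.0 + 14.021*I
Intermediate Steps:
H(u) = ⅔ + u/3 (H(u) = (u + 2)/3 = (2 + u)/3 = ⅔ + u/3)
f(j, x) = √(-53 + x + (j + x)/(2*j)) (f(j, x) = √((j + x)/((2*j)) + (-53 + x)) = √((j + x)*(1/(2*j)) + (-53 + x)) = √((j + x)/(2*j) + (-53 + x)) = √(-53 + x + (j + x)/(2*j)))
f(H(3)*3, -131) - 1*(-26797) = √(-210 + 4*(-131) + 2*(-131)/((⅔ + (⅓)*3)*3))/2 - 1*(-26797) = √(-210 - 524 + 2*(-131)/((⅔ + 1)*3))/2 + 26797 = √(-210 - 524 + 2*(-131)/((5/3)*3))/2 + 26797 = √(-210 - 524 + 2*(-131)/5)/2 + 26797 = √(-210 - 524 + 2*(-131)*(⅕))/2 + 26797 = √(-210 - 524 - 262/5)/2 + 26797 = √(-3932/5)/2 + 26797 = (2*I*√4915/5)/2 + 26797 = I*√4915/5 + 26797 = 26797 + I*√4915/5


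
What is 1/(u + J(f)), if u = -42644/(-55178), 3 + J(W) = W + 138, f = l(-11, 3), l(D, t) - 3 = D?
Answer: 27589/3525125 ≈ 0.0078264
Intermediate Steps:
l(D, t) = 3 + D
f = -8 (f = 3 - 11 = -8)
J(W) = 135 + W (J(W) = -3 + (W + 138) = -3 + (138 + W) = 135 + W)
u = 21322/27589 (u = -42644*(-1/55178) = 21322/27589 ≈ 0.77284)
1/(u + J(f)) = 1/(21322/27589 + (135 - 8)) = 1/(21322/27589 + 127) = 1/(3525125/27589) = 27589/3525125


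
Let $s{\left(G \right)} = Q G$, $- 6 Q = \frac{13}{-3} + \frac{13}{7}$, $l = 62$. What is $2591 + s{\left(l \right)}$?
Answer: $\frac{164845}{63} \approx 2616.6$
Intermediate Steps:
$Q = \frac{26}{63}$ ($Q = - \frac{\frac{13}{-3} + \frac{13}{7}}{6} = - \frac{13 \left(- \frac{1}{3}\right) + 13 \cdot \frac{1}{7}}{6} = - \frac{- \frac{13}{3} + \frac{13}{7}}{6} = \left(- \frac{1}{6}\right) \left(- \frac{52}{21}\right) = \frac{26}{63} \approx 0.4127$)
$s{\left(G \right)} = \frac{26 G}{63}$
$2591 + s{\left(l \right)} = 2591 + \frac{26}{63} \cdot 62 = 2591 + \frac{1612}{63} = \frac{164845}{63}$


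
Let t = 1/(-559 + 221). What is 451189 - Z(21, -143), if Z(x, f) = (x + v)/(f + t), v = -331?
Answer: 4361623107/9667 ≈ 4.5119e+5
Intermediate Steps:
t = -1/338 (t = 1/(-338) = -1/338 ≈ -0.0029586)
Z(x, f) = (-331 + x)/(-1/338 + f) (Z(x, f) = (x - 331)/(f - 1/338) = (-331 + x)/(-1/338 + f))
451189 - Z(21, -143) = 451189 - 338*(-331 + 21)/(-1 + 338*(-143)) = 451189 - 338*(-310)/(-1 - 48334) = 451189 - 338*(-310)/(-48335) = 451189 - 338*(-1)*(-310)/48335 = 451189 - 1*20956/9667 = 451189 - 20956/9667 = 4361623107/9667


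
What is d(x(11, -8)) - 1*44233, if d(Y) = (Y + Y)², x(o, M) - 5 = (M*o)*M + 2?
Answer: 1977851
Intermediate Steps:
x(o, M) = 7 + o*M² (x(o, M) = 5 + ((M*o)*M + 2) = 5 + (o*M² + 2) = 5 + (2 + o*M²) = 7 + o*M²)
d(Y) = 4*Y² (d(Y) = (2*Y)² = 4*Y²)
d(x(11, -8)) - 1*44233 = 4*(7 + 11*(-8)²)² - 1*44233 = 4*(7 + 11*64)² - 44233 = 4*(7 + 704)² - 44233 = 4*711² - 44233 = 4*505521 - 44233 = 2022084 - 44233 = 1977851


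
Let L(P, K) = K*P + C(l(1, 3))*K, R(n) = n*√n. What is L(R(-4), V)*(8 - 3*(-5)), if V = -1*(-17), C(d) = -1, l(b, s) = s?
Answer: -391 - 3128*I ≈ -391.0 - 3128.0*I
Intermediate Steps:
R(n) = n^(3/2)
V = 17
L(P, K) = -K + K*P (L(P, K) = K*P - K = -K + K*P)
L(R(-4), V)*(8 - 3*(-5)) = (17*(-1 + (-4)^(3/2)))*(8 - 3*(-5)) = (17*(-1 - 8*I))*(8 + 15) = (-17 - 136*I)*23 = -391 - 3128*I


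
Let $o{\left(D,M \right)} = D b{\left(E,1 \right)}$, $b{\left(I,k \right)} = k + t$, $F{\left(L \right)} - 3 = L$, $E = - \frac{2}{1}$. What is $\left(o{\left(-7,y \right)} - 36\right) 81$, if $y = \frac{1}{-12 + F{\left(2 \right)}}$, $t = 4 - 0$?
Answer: $-5751$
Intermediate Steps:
$E = -2$ ($E = \left(-2\right) 1 = -2$)
$F{\left(L \right)} = 3 + L$
$t = 4$ ($t = 4 + 0 = 4$)
$y = - \frac{1}{7}$ ($y = \frac{1}{-12 + \left(3 + 2\right)} = \frac{1}{-12 + 5} = \frac{1}{-7} = - \frac{1}{7} \approx -0.14286$)
$b{\left(I,k \right)} = 4 + k$ ($b{\left(I,k \right)} = k + 4 = 4 + k$)
$o{\left(D,M \right)} = 5 D$ ($o{\left(D,M \right)} = D \left(4 + 1\right) = D 5 = 5 D$)
$\left(o{\left(-7,y \right)} - 36\right) 81 = \left(5 \left(-7\right) - 36\right) 81 = \left(-35 - 36\right) 81 = \left(-71\right) 81 = -5751$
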